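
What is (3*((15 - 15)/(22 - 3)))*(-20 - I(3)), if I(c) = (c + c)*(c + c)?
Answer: 0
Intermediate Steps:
I(c) = 4*c² (I(c) = (2*c)*(2*c) = 4*c²)
(3*((15 - 15)/(22 - 3)))*(-20 - I(3)) = (3*((15 - 15)/(22 - 3)))*(-20 - 4*3²) = (3*(0/19))*(-20 - 4*9) = (3*(0*(1/19)))*(-20 - 1*36) = (3*0)*(-20 - 36) = 0*(-56) = 0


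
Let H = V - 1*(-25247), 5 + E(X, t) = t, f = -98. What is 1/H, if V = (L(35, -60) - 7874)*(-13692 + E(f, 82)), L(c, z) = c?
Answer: 1/106753232 ≈ 9.3674e-9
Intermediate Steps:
E(X, t) = -5 + t
V = 106727985 (V = (35 - 7874)*(-13692 + (-5 + 82)) = -7839*(-13692 + 77) = -7839*(-13615) = 106727985)
H = 106753232 (H = 106727985 - 1*(-25247) = 106727985 + 25247 = 106753232)
1/H = 1/106753232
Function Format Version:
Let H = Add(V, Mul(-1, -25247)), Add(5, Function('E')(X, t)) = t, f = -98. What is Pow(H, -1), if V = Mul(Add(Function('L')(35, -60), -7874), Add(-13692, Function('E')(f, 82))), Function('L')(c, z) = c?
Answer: Rational(1, 106753232) ≈ 9.3674e-9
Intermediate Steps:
Function('E')(X, t) = Add(-5, t)
V = 106727985 (V = Mul(Add(35, -7874), Add(-13692, Add(-5, 82))) = Mul(-7839, Add(-13692, 77)) = Mul(-7839, -13615) = 106727985)
H = 106753232 (H = Add(106727985, Mul(-1, -25247)) = Add(106727985, 25247) = 106753232)
Pow(H, -1) = Pow(106753232, -1) = Rational(1, 106753232)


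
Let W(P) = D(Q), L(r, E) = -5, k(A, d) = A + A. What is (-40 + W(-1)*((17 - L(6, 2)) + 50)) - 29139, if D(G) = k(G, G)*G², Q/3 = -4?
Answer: -278011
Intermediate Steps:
Q = -12 (Q = 3*(-4) = -12)
k(A, d) = 2*A
D(G) = 2*G³ (D(G) = (2*G)*G² = 2*G³)
W(P) = -3456 (W(P) = 2*(-12)³ = 2*(-1728) = -3456)
(-40 + W(-1)*((17 - L(6, 2)) + 50)) - 29139 = (-40 - 3456*((17 - 1*(-5)) + 50)) - 29139 = (-40 - 3456*((17 + 5) + 50)) - 29139 = (-40 - 3456*(22 + 50)) - 29139 = (-40 - 3456*72) - 29139 = (-40 - 248832) - 29139 = -248872 - 29139 = -278011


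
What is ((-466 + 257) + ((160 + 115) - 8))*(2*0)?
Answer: 0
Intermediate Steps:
((-466 + 257) + ((160 + 115) - 8))*(2*0) = (-209 + (275 - 8))*0 = (-209 + 267)*0 = 58*0 = 0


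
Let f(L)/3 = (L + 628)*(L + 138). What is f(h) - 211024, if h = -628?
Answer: -211024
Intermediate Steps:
f(L) = 3*(138 + L)*(628 + L) (f(L) = 3*((L + 628)*(L + 138)) = 3*((628 + L)*(138 + L)) = 3*((138 + L)*(628 + L)) = 3*(138 + L)*(628 + L))
f(h) - 211024 = (259992 + 3*(-628)**2 + 2298*(-628)) - 211024 = (259992 + 3*394384 - 1443144) - 211024 = (259992 + 1183152 - 1443144) - 211024 = 0 - 211024 = -211024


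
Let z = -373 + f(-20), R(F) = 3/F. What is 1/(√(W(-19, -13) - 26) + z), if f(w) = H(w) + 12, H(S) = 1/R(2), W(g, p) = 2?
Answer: -3243/1168777 - 18*I*√6/1168777 ≈ -0.0027747 - 3.7724e-5*I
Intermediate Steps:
H(S) = ⅔ (H(S) = 1/(3/2) = 1*(⅔) = ⅔)
f(w) = 38/3 (f(w) = ⅔ + 12 = 38/3)
z = -1081/3 (z = -373 + 38/3 = -1081/3 ≈ -360.33)
1/(√(W(-19, -13) - 26) + z) = 1/(√(2 - 26) - 1081/3) = 1/(√(-24) - 1081/3) = 1/(2*I*√6 - 1081/3) = 1/(-1081/3 + 2*I*√6)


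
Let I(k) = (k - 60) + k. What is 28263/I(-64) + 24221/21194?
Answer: -297226237/1992236 ≈ -149.19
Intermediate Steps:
I(k) = -60 + 2*k (I(k) = (-60 + k) + k = -60 + 2*k)
28263/I(-64) + 24221/21194 = 28263/(-60 + 2*(-64)) + 24221/21194 = 28263/(-60 - 128) + 24221*(1/21194) = 28263/(-188) + 24221/21194 = 28263*(-1/188) + 24221/21194 = -28263/188 + 24221/21194 = -297226237/1992236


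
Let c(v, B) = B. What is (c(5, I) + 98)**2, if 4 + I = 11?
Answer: 11025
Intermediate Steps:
I = 7 (I = -4 + 11 = 7)
(c(5, I) + 98)**2 = (7 + 98)**2 = 105**2 = 11025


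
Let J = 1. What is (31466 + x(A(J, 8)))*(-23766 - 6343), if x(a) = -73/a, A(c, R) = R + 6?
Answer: -13261539159/14 ≈ -9.4725e+8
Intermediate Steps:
A(c, R) = 6 + R
(31466 + x(A(J, 8)))*(-23766 - 6343) = (31466 - 73/(6 + 8))*(-23766 - 6343) = (31466 - 73/14)*(-30109) = (440451/14)*(-30109) = -13261539159/14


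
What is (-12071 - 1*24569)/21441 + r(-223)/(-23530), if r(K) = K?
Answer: -857357857/504506730 ≈ -1.6994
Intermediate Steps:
(-12071 - 1*24569)/21441 + r(-223)/(-23530) = (-12071 - 1*24569)/21441 - 223/(-23530) = (-12071 - 24569)*(1/21441) - 223*(-1/23530) = -36640*1/21441 + 223/23530 = -36640/21441 + 223/23530 = -857357857/504506730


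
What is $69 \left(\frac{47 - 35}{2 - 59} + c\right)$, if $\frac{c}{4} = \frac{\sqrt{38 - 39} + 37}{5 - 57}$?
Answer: $- \frac{52095}{247} - \frac{69 i}{13} \approx -210.91 - 5.3077 i$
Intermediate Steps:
$c = - \frac{37}{13} - \frac{i}{13}$ ($c = 4 \frac{\sqrt{38 - 39} + 37}{5 - 57} = 4 \frac{\sqrt{-1} + 37}{-52} = 4 \left(i + 37\right) \left(- \frac{1}{52}\right) = 4 \left(37 + i\right) \left(- \frac{1}{52}\right) = 4 \left(- \frac{37}{52} - \frac{i}{52}\right) = - \frac{37}{13} - \frac{i}{13} \approx -2.8462 - 0.076923 i$)
$69 \left(\frac{47 - 35}{2 - 59} + c\right) = 69 \left(\frac{47 - 35}{2 - 59} - \left(\frac{37}{13} + \frac{i}{13}\right)\right) = 69 \left(\frac{12}{-57} - \left(\frac{37}{13} + \frac{i}{13}\right)\right) = 69 \left(12 \left(- \frac{1}{57}\right) - \left(\frac{37}{13} + \frac{i}{13}\right)\right) = 69 \left(- \frac{4}{19} - \left(\frac{37}{13} + \frac{i}{13}\right)\right) = 69 \left(- \frac{755}{247} - \frac{i}{13}\right) = - \frac{52095}{247} - \frac{69 i}{13}$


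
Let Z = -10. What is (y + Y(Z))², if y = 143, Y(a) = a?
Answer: 17689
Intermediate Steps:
(y + Y(Z))² = (143 - 10)² = 133² = 17689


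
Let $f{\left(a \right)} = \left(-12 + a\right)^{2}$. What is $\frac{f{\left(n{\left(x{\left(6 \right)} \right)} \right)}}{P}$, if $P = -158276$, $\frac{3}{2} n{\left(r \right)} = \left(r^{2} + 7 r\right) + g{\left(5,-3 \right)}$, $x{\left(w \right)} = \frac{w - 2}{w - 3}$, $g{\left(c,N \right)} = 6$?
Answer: $- \frac{64}{28845801} \approx -2.2187 \cdot 10^{-6}$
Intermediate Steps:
$x{\left(w \right)} = \frac{-2 + w}{-3 + w}$
$n{\left(r \right)} = 4 + \frac{2 r^{2}}{3} + \frac{14 r}{3}$ ($n{\left(r \right)} = \frac{2 \left(\left(r^{2} + 7 r\right) + 6\right)}{3} = \frac{2 \left(6 + r^{2} + 7 r\right)}{3} = 4 + \frac{2 r^{2}}{3} + \frac{14 r}{3}$)
$\frac{f{\left(n{\left(x{\left(6 \right)} \right)} \right)}}{P} = \frac{\left(-12 + \left(4 + \frac{2 \left(\frac{-2 + 6}{-3 + 6}\right)^{2}}{3} + \frac{14 \frac{-2 + 6}{-3 + 6}}{3}\right)\right)^{2}}{-158276} = \left(-12 + \left(4 + \frac{2 \left(\frac{1}{3} \cdot 4\right)^{2}}{3} + \frac{14 \cdot \frac{1}{3} \cdot 4}{3}\right)\right)^{2} \left(- \frac{1}{158276}\right) = \left(-12 + \left(4 + \frac{2 \left(\frac{4}{3}\right)^{2}}{3} + \frac{14}{3} \cdot \frac{4}{3}\right)\right)^{2} \left(- \frac{1}{158276}\right) = \left(-12 + \left(4 + \frac{2}{3} \cdot \frac{16}{9} + \frac{56}{9}\right)\right)^{2} \left(- \frac{1}{158276}\right) = \left(-12 + \left(4 + \frac{32}{27} + \frac{56}{9}\right)\right)^{2} \left(- \frac{1}{158276}\right) = \left(-12 + \frac{308}{27}\right)^{2} \left(- \frac{1}{158276}\right) = \left(- \frac{16}{27}\right)^{2} \left(- \frac{1}{158276}\right) = \frac{256}{729} \left(- \frac{1}{158276}\right) = - \frac{64}{28845801}$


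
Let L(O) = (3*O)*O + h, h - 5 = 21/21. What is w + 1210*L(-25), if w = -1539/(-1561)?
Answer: 3552853149/1561 ≈ 2.2760e+6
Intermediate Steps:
h = 6 (h = 5 + 21/21 = 5 + 21*(1/21) = 5 + 1 = 6)
w = 1539/1561 (w = -1539*(-1/1561) = 1539/1561 ≈ 0.98591)
L(O) = 6 + 3*O² (L(O) = (3*O)*O + 6 = 3*O² + 6 = 6 + 3*O²)
w + 1210*L(-25) = 1539/1561 + 1210*(6 + 3*(-25)²) = 1539/1561 + 1210*(6 + 3*625) = 1539/1561 + 1210*(6 + 1875) = 1539/1561 + 1210*1881 = 1539/1561 + 2276010 = 3552853149/1561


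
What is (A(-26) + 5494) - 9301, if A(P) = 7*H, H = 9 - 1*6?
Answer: -3786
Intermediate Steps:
H = 3 (H = 9 - 6 = 3)
A(P) = 21 (A(P) = 7*3 = 21)
(A(-26) + 5494) - 9301 = (21 + 5494) - 9301 = 5515 - 9301 = -3786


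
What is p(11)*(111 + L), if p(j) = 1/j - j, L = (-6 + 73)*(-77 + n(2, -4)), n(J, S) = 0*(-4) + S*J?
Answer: 670080/11 ≈ 60916.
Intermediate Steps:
n(J, S) = J*S (n(J, S) = 0 + J*S = J*S)
L = -5695 (L = (-6 + 73)*(-77 + 2*(-4)) = 67*(-77 - 8) = 67*(-85) = -5695)
p(11)*(111 + L) = (1/11 - 1*11)*(111 - 5695) = (1/11 - 11)*(-5584) = -120/11*(-5584) = 670080/11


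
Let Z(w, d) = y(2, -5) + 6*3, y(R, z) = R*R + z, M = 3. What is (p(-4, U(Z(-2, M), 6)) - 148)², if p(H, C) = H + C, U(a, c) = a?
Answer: 18225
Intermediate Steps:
y(R, z) = z + R² (y(R, z) = R² + z = z + R²)
Z(w, d) = 17 (Z(w, d) = (-5 + 2²) + 6*3 = (-5 + 4) + 18 = -1 + 18 = 17)
p(H, C) = C + H
(p(-4, U(Z(-2, M), 6)) - 148)² = ((17 - 4) - 148)² = (13 - 148)² = (-135)² = 18225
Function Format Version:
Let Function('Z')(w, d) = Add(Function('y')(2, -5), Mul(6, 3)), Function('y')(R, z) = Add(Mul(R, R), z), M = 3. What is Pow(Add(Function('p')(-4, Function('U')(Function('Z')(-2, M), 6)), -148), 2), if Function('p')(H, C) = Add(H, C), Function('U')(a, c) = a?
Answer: 18225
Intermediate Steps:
Function('y')(R, z) = Add(z, Pow(R, 2)) (Function('y')(R, z) = Add(Pow(R, 2), z) = Add(z, Pow(R, 2)))
Function('Z')(w, d) = 17 (Function('Z')(w, d) = Add(Add(-5, Pow(2, 2)), Mul(6, 3)) = Add(Add(-5, 4), 18) = Add(-1, 18) = 17)
Function('p')(H, C) = Add(C, H)
Pow(Add(Function('p')(-4, Function('U')(Function('Z')(-2, M), 6)), -148), 2) = Pow(Add(Add(17, -4), -148), 2) = Pow(Add(13, -148), 2) = Pow(-135, 2) = 18225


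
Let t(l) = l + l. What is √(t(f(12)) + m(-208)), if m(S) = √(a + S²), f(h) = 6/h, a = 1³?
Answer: √(1 + √43265) ≈ 14.457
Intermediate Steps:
a = 1
m(S) = √(1 + S²)
t(l) = 2*l
√(t(f(12)) + m(-208)) = √(2*(6/12) + √(1 + (-208)²)) = √(2*(6*(1/12)) + √(1 + 43264)) = √(2*(½) + √43265) = √(1 + √43265)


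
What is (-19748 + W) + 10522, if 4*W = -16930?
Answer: -26917/2 ≈ -13459.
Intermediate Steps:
W = -8465/2 (W = (¼)*(-16930) = -8465/2 ≈ -4232.5)
(-19748 + W) + 10522 = (-19748 - 8465/2) + 10522 = -47961/2 + 10522 = -26917/2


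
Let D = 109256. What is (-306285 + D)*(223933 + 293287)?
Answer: -101907339380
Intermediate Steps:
(-306285 + D)*(223933 + 293287) = (-306285 + 109256)*(223933 + 293287) = -197029*517220 = -101907339380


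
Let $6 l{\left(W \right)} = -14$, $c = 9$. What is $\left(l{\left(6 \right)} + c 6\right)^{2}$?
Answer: $\frac{24025}{9} \approx 2669.4$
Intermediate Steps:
$l{\left(W \right)} = - \frac{7}{3}$ ($l{\left(W \right)} = \frac{1}{6} \left(-14\right) = - \frac{7}{3}$)
$\left(l{\left(6 \right)} + c 6\right)^{2} = \left(- \frac{7}{3} + 9 \cdot 6\right)^{2} = \left(- \frac{7}{3} + 54\right)^{2} = \left(\frac{155}{3}\right)^{2} = \frac{24025}{9}$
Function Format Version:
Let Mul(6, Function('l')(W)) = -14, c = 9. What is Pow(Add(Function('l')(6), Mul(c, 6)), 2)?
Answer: Rational(24025, 9) ≈ 2669.4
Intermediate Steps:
Function('l')(W) = Rational(-7, 3) (Function('l')(W) = Mul(Rational(1, 6), -14) = Rational(-7, 3))
Pow(Add(Function('l')(6), Mul(c, 6)), 2) = Pow(Add(Rational(-7, 3), Mul(9, 6)), 2) = Pow(Add(Rational(-7, 3), 54), 2) = Pow(Rational(155, 3), 2) = Rational(24025, 9)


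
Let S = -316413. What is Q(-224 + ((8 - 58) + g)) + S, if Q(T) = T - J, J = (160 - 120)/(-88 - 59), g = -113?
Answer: -46569560/147 ≈ -3.1680e+5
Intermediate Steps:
J = -40/147 (J = 40/(-147) = 40*(-1/147) = -40/147 ≈ -0.27211)
Q(T) = 40/147 + T (Q(T) = T - 1*(-40/147) = T + 40/147 = 40/147 + T)
Q(-224 + ((8 - 58) + g)) + S = (40/147 + (-224 + ((8 - 58) - 113))) - 316413 = (40/147 + (-224 + (-50 - 113))) - 316413 = (40/147 + (-224 - 163)) - 316413 = (40/147 - 387) - 316413 = -56849/147 - 316413 = -46569560/147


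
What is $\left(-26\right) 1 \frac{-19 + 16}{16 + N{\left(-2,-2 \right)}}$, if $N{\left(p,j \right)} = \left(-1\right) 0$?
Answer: $\frac{39}{8} \approx 4.875$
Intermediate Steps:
$N{\left(p,j \right)} = 0$
$\left(-26\right) 1 \frac{-19 + 16}{16 + N{\left(-2,-2 \right)}} = \left(-26\right) 1 \frac{-19 + 16}{16 + 0} = - 26 \left(- \frac{3}{16}\right) = - 26 \left(\left(-3\right) \frac{1}{16}\right) = \left(-26\right) \left(- \frac{3}{16}\right) = \frac{39}{8}$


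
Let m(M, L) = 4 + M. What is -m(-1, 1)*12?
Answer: -36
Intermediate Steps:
-m(-1, 1)*12 = -(4 - 1)*12 = -3*12 = -1*36 = -36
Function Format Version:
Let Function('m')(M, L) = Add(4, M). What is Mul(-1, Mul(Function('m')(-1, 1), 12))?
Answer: -36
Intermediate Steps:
Mul(-1, Mul(Function('m')(-1, 1), 12)) = Mul(-1, Mul(Add(4, -1), 12)) = Mul(-1, Mul(3, 12)) = Mul(-1, 36) = -36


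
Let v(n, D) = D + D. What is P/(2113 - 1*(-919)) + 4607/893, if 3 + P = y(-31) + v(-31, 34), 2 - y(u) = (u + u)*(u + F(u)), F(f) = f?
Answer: 10595563/2707576 ≈ 3.9133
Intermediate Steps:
v(n, D) = 2*D
y(u) = 2 - 4*u**2 (y(u) = 2 - (u + u)*(u + u) = 2 - 2*u*2*u = 2 - 4*u**2)
P = -3777 (P = -3 + ((2 - 4*(-31)**2) + 2*34) = -3 + ((2 - 4*961) + 68) = -3 + ((2 - 3844) + 68) = -3 + (-3842 + 68) = -3 - 3774 = -3777)
P/(2113 - 1*(-919)) + 4607/893 = -3777/(2113 - 1*(-919)) + 4607/893 = -3777/(2113 + 919) + 4607*(1/893) = -3777/3032 + 4607/893 = 10595563/2707576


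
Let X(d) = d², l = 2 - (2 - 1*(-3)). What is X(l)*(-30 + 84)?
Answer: 486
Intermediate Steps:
l = -3 (l = 2 - (2 + 3) = 2 - 1*5 = 2 - 5 = -3)
X(l)*(-30 + 84) = (-3)²*(-30 + 84) = 9*54 = 486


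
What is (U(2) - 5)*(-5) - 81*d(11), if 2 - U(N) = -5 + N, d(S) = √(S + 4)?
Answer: -81*√15 ≈ -313.71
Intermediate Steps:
d(S) = √(4 + S)
U(N) = 7 - N (U(N) = 2 - (-5 + N) = 2 + (5 - N) = 7 - N)
(U(2) - 5)*(-5) - 81*d(11) = ((7 - 1*2) - 5)*(-5) - 81*√(4 + 11) = ((7 - 2) - 5)*(-5) - 81*√15 = (5 - 5)*(-5) - 81*√15 = 0*(-5) - 81*√15 = 0 - 81*√15 = -81*√15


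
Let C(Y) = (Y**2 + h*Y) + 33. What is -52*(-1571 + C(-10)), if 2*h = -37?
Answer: 65156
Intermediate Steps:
h = -37/2 (h = (1/2)*(-37) = -37/2 ≈ -18.500)
C(Y) = 33 + Y**2 - 37*Y/2 (C(Y) = (Y**2 - 37*Y/2) + 33 = 33 + Y**2 - 37*Y/2)
-52*(-1571 + C(-10)) = -52*(-1571 + (33 + (-10)**2 - 37/2*(-10))) = -52*(-1571 + (33 + 100 + 185)) = -52*(-1571 + 318) = -52*(-1253) = 65156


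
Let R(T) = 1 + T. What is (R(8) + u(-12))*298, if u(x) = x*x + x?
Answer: 42018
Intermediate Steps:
u(x) = x + x² (u(x) = x² + x = x + x²)
(R(8) + u(-12))*298 = ((1 + 8) - 12*(1 - 12))*298 = (9 - 12*(-11))*298 = (9 + 132)*298 = 141*298 = 42018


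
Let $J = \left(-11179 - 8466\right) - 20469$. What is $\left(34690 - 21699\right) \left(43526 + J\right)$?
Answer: $44325292$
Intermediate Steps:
$J = -40114$ ($J = \left(-11179 - 8466\right) - 20469 = -19645 - 20469 = -40114$)
$\left(34690 - 21699\right) \left(43526 + J\right) = \left(34690 - 21699\right) \left(43526 - 40114\right) = 12991 \cdot 3412 = 44325292$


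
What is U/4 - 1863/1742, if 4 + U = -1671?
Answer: -1462651/3484 ≈ -419.82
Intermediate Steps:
U = -1675 (U = -4 - 1671 = -1675)
U/4 - 1863/1742 = -1675/4 - 1863/1742 = -1462651/3484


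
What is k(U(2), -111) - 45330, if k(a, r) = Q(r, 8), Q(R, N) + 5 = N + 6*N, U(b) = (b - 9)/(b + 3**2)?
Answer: -45279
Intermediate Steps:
U(b) = (-9 + b)/(9 + b) (U(b) = (-9 + b)/(b + 9) = (-9 + b)/(9 + b))
Q(R, N) = -5 + 7*N (Q(R, N) = -5 + (N + 6*N) = -5 + 7*N)
k(a, r) = 51 (k(a, r) = -5 + 7*8 = -5 + 56 = 51)
k(U(2), -111) - 45330 = 51 - 45330 = -45279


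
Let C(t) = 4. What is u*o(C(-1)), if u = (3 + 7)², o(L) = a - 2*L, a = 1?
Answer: -700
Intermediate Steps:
o(L) = 1 - 2*L
u = 100 (u = 10² = 100)
u*o(C(-1)) = 100*(1 - 2*4) = 100*(1 - 8) = 100*(-7) = -700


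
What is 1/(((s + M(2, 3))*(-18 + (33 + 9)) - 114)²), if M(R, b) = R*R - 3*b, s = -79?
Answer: 1/4536900 ≈ 2.2041e-7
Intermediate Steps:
M(R, b) = R² - 3*b
1/(((s + M(2, 3))*(-18 + (33 + 9)) - 114)²) = 1/(((-79 + (2² - 3*3))*(-18 + (33 + 9)) - 114)²) = 1/(((-79 + (4 - 9))*(-18 + 42) - 114)²) = 1/(((-79 - 5)*24 - 114)²) = 1/((-84*24 - 114)²) = 1/((-2016 - 114)²) = 1/((-2130)²) = 1/4536900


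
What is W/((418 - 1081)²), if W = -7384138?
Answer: -7384138/439569 ≈ -16.799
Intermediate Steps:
W/((418 - 1081)²) = -7384138/(418 - 1081)² = -7384138/((-663)²) = -7384138/439569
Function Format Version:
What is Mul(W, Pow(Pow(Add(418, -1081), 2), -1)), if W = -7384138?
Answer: Rational(-7384138, 439569) ≈ -16.799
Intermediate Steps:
Mul(W, Pow(Pow(Add(418, -1081), 2), -1)) = Mul(-7384138, Pow(Pow(Add(418, -1081), 2), -1)) = Mul(-7384138, Pow(Pow(-663, 2), -1)) = Mul(-7384138, Pow(439569, -1)) = Mul(-7384138, Rational(1, 439569)) = Rational(-7384138, 439569)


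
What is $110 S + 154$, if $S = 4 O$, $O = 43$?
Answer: $19074$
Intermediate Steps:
$S = 172$ ($S = 4 \cdot 43 = 172$)
$110 S + 154 = 110 \cdot 172 + 154 = 18920 + 154 = 19074$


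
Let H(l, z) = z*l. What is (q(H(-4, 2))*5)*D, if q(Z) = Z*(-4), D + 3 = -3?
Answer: -960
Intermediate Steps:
D = -6 (D = -3 - 3 = -6)
H(l, z) = l*z
q(Z) = -4*Z
(q(H(-4, 2))*5)*D = (-(-16)*2*5)*(-6) = (-4*(-8)*5)*(-6) = (32*5)*(-6) = 160*(-6) = -960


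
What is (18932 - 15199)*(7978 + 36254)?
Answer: 165118056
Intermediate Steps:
(18932 - 15199)*(7978 + 36254) = 3733*44232 = 165118056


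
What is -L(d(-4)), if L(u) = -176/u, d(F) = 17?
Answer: 176/17 ≈ 10.353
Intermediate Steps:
-L(d(-4)) = -(-176)/17 = -1*(-176/17) = 176/17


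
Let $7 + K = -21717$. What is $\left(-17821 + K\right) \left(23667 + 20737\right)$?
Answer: $-1755956180$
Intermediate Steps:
$K = -21724$ ($K = -7 - 21717 = -21724$)
$\left(-17821 + K\right) \left(23667 + 20737\right) = \left(-17821 - 21724\right) \left(23667 + 20737\right) = \left(-39545\right) 44404 = -1755956180$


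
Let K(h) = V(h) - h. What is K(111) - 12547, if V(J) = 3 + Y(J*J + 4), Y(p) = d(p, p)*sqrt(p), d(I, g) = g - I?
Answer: -12655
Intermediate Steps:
Y(p) = 0 (Y(p) = (p - p)*sqrt(p) = 0*sqrt(p) = 0)
V(J) = 3 (V(J) = 3 + 0 = 3)
K(h) = 3 - h
K(111) - 12547 = (3 - 1*111) - 12547 = (3 - 111) - 12547 = -108 - 12547 = -12655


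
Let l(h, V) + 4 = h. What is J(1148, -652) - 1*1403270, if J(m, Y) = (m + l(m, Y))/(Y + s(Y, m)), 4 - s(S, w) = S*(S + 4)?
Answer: -49482106931/35262 ≈ -1.4033e+6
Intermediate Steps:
l(h, V) = -4 + h
s(S, w) = 4 - S*(4 + S) (s(S, w) = 4 - S*(S + 4) = 4 - S*(4 + S))
J(m, Y) = (-4 + 2*m)/(4 - Y² - 3*Y) (J(m, Y) = (m + (-4 + m))/(Y + (4 - Y² - 4*Y)) = (-4 + 2*m)/(4 - Y² - 3*Y))
J(1148, -652) - 1*1403270 = 2*(2 - 1*1148)/(-4 + (-652)² + 3*(-652)) - 1*1403270 = 2*(2 - 1148)/(-4 + 425104 - 1956) - 1403270 = 2*(-1146)/423144 - 1403270 = 2*(1/423144)*(-1146) - 1403270 = -191/35262 - 1403270 = -49482106931/35262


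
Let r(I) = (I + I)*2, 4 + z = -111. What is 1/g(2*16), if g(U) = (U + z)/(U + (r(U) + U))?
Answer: -192/83 ≈ -2.3133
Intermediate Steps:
z = -115 (z = -4 - 111 = -115)
r(I) = 4*I (r(I) = (2*I)*2 = 4*I)
g(U) = (-115 + U)/(6*U) (g(U) = (U - 115)/(U + (4*U + U)) = (-115 + U)/(U + 5*U) = (-115 + U)/((6*U)) = (-115 + U)*(1/(6*U)) = (-115 + U)/(6*U))
1/g(2*16) = 1/((-115 + 2*16)/(6*((2*16)))) = 1/((⅙)*(-115 + 32)/32) = 1/((⅙)*(1/32)*(-83)) = 1/(-83/192) = -192/83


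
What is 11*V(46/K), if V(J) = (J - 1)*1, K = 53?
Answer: -77/53 ≈ -1.4528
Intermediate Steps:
V(J) = -1 + J (V(J) = (-1 + J)*1 = -1 + J)
11*V(46/K) = 11*(-1 + 46/53) = 11*(-7/53) = -77/53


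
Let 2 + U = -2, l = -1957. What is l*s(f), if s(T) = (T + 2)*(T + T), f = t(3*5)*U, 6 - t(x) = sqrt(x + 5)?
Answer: -3319072 + 1440352*sqrt(5) ≈ -98347.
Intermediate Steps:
t(x) = 6 - sqrt(5 + x) (t(x) = 6 - sqrt(x + 5) = 6 - sqrt(5 + x))
U = -4 (U = -2 - 2 = -4)
f = -24 + 8*sqrt(5) (f = (6 - sqrt(5 + 3*5))*(-4) = (6 - sqrt(5 + 15))*(-4) = (6 - sqrt(20))*(-4) = (6 - 2*sqrt(5))*(-4) = -24 + 8*sqrt(5) ≈ -6.1115)
s(T) = 2*T*(2 + T) (s(T) = (2 + T)*(2*T) = 2*T*(2 + T))
l*s(f) = -3914*(-24 + 8*sqrt(5))*(2 + (-24 + 8*sqrt(5))) = -3914*(-24 + 8*sqrt(5))*(-22 + 8*sqrt(5))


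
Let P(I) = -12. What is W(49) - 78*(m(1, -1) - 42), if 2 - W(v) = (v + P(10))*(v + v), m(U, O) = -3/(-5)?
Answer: -1974/5 ≈ -394.80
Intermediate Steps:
m(U, O) = 3/5 (m(U, O) = -3*(-1/5) = 3/5)
W(v) = 2 - 2*v*(-12 + v) (W(v) = 2 - (v - 12)*(v + v) = 2 - (-12 + v)*2*v = 2 - 2*v*(-12 + v))
W(49) - 78*(m(1, -1) - 42) = (2 - 2*49**2 + 24*49) - 78*(3/5 - 42) = (2 - 2*2401 + 1176) - 78*(-207)/5 = (2 - 4802 + 1176) - 1*(-16146/5) = -3624 + 16146/5 = -1974/5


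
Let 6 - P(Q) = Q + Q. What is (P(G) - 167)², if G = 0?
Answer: 25921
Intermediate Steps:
P(Q) = 6 - 2*Q (P(Q) = 6 - (Q + Q) = 6 - 2*Q)
(P(G) - 167)² = ((6 - 2*0) - 167)² = ((6 + 0) - 167)² = (6 - 167)² = (-161)² = 25921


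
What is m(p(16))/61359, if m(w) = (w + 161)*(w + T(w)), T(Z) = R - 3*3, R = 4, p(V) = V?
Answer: 649/20453 ≈ 0.031731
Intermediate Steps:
T(Z) = -5 (T(Z) = 4 - 3*3 = 4 - 9 = -5)
m(w) = (-5 + w)*(161 + w) (m(w) = (w + 161)*(w - 5) = (161 + w)*(-5 + w) = (-5 + w)*(161 + w))
m(p(16))/61359 = (-805 + 16² + 156*16)/61359 = (-805 + 256 + 2496)*(1/61359) = 1947*(1/61359) = 649/20453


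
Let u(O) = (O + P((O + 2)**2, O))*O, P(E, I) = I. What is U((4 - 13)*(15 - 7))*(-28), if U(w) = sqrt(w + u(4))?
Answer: -56*I*sqrt(10) ≈ -177.09*I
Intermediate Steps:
u(O) = 2*O**2 (u(O) = (O + O)*O = (2*O)*O = 2*O**2)
U(w) = sqrt(32 + w) (U(w) = sqrt(w + 2*4**2) = sqrt(w + 2*16) = sqrt(w + 32) = sqrt(32 + w))
U((4 - 13)*(15 - 7))*(-28) = sqrt(32 + (4 - 13)*(15 - 7))*(-28) = sqrt(32 - 9*8)*(-28) = sqrt(32 - 72)*(-28) = sqrt(-40)*(-28) = (2*I*sqrt(10))*(-28) = -56*I*sqrt(10)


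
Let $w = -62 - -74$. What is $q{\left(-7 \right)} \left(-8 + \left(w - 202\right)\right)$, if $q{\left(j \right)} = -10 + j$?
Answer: $3366$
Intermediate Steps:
$w = 12$ ($w = -62 + 74 = 12$)
$q{\left(-7 \right)} \left(-8 + \left(w - 202\right)\right) = \left(-10 - 7\right) \left(-8 + \left(12 - 202\right)\right) = - 17 \left(-8 + \left(12 - 202\right)\right) = - 17 \left(-8 - 190\right) = \left(-17\right) \left(-198\right) = 3366$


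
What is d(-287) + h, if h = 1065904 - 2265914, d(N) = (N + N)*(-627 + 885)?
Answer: -1348102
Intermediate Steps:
d(N) = 516*N (d(N) = (2*N)*258 = 516*N)
h = -1200010
d(-287) + h = 516*(-287) - 1200010 = -148092 - 1200010 = -1348102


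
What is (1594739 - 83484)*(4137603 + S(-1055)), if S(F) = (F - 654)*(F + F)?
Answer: 11702543639215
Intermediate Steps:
S(F) = 2*F*(-654 + F) (S(F) = (-654 + F)*(2*F) = 2*F*(-654 + F))
(1594739 - 83484)*(4137603 + S(-1055)) = (1594739 - 83484)*(4137603 + 2*(-1055)*(-654 - 1055)) = 1511255*(4137603 + 2*(-1055)*(-1709)) = 1511255*(4137603 + 3605990) = 1511255*7743593 = 11702543639215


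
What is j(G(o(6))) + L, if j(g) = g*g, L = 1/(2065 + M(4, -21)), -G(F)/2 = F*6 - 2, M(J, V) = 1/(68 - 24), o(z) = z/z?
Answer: 5815148/90861 ≈ 64.000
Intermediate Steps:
o(z) = 1
M(J, V) = 1/44
G(F) = 4 - 12*F (G(F) = -2*(F*6 - 2) = -2*(6*F - 2) = -2*(-2 + 6*F) = 4 - 12*F)
L = 44/90861 (L = 1/(2065 + 1/44) = 1/(90861/44) = 44/90861 ≈ 0.00048426)
j(g) = g²
j(G(o(6))) + L = (4 - 12*1)² + 44/90861 = (4 - 12)² + 44/90861 = (-8)² + 44/90861 = 64 + 44/90861 = 5815148/90861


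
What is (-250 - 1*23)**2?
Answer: 74529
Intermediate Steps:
(-250 - 1*23)**2 = (-250 - 23)**2 = (-273)**2 = 74529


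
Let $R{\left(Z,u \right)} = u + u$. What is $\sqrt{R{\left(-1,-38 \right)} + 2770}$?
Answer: $\sqrt{2694} \approx 51.904$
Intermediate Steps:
$R{\left(Z,u \right)} = 2 u$
$\sqrt{R{\left(-1,-38 \right)} + 2770} = \sqrt{2 \left(-38\right) + 2770} = \sqrt{-76 + 2770} = \sqrt{2694}$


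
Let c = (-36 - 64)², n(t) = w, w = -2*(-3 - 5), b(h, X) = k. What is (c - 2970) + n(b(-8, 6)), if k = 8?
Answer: 7046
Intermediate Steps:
b(h, X) = 8
w = 16 (w = -2*(-8) = 16)
n(t) = 16
c = 10000 (c = (-100)² = 10000)
(c - 2970) + n(b(-8, 6)) = (10000 - 2970) + 16 = 7030 + 16 = 7046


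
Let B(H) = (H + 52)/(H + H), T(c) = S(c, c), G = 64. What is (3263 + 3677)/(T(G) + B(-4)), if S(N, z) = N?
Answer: 3470/29 ≈ 119.66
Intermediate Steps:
T(c) = c
B(H) = (52 + H)/(2*H) (B(H) = (52 + H)/((2*H)) = (52 + H)*(1/(2*H)) = (52 + H)/(2*H))
(3263 + 3677)/(T(G) + B(-4)) = (3263 + 3677)/(64 + (½)*(52 - 4)/(-4)) = 6940/(64 + (½)*(-¼)*48) = 6940/(64 - 6) = 6940/58 = 6940*(1/58) = 3470/29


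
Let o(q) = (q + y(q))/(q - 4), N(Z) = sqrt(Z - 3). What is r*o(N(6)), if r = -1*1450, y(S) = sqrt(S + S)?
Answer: 4350/13 + 5800*sqrt(3)/13 + 1450*sqrt(2)*3**(3/4)/13 + 5800*sqrt(2)*3**(1/4)/13 ≈ 2297.3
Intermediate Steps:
N(Z) = sqrt(-3 + Z)
y(S) = sqrt(2)*sqrt(S) (y(S) = sqrt(2*S) = sqrt(2)*sqrt(S))
o(q) = (q + sqrt(2)*sqrt(q))/(-4 + q) (o(q) = (q + sqrt(2)*sqrt(q))/(q - 4) = (q + sqrt(2)*sqrt(q))/(-4 + q))
r = -1450
r*o(N(6)) = -1450*(sqrt(-3 + 6) + sqrt(2)*sqrt(sqrt(-3 + 6)))/(-4 + sqrt(-3 + 6)) = -1450*(sqrt(3) + sqrt(2)*sqrt(sqrt(3)))/(-4 + sqrt(3)) = -1450*(sqrt(3) + sqrt(2)*3**(1/4))/(-4 + sqrt(3))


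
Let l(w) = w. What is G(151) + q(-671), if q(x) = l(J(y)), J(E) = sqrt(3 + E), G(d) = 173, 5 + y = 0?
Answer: 173 + I*sqrt(2) ≈ 173.0 + 1.4142*I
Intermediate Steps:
y = -5 (y = -5 + 0 = -5)
q(x) = I*sqrt(2) (q(x) = sqrt(3 - 5) = sqrt(-2) = I*sqrt(2))
G(151) + q(-671) = 173 + I*sqrt(2)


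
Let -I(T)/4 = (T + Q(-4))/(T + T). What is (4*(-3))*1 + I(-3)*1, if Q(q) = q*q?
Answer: -10/3 ≈ -3.3333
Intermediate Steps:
Q(q) = q²
I(T) = -2*(16 + T)/T (I(T) = -4*(T + (-4)²)/(T + T) = -4*(T + 16)/(2*T) = -4*(16 + T)*1/(2*T) = -2*(16 + T)/T)
(4*(-3))*1 + I(-3)*1 = (4*(-3))*1 + (-2 - 32/(-3))*1 = -12*1 + (-2 - 32*(-⅓))*1 = -12 + (-2 + 32/3)*1 = -12 + (26/3)*1 = -12 + 26/3 = -10/3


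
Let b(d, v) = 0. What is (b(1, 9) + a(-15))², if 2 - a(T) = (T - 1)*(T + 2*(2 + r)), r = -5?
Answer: 111556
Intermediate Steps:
a(T) = 2 - (-1 + T)*(-6 + T) (a(T) = 2 - (T - 1)*(T + 2*(2 - 5)) = 2 - (-1 + T)*(T + 2*(-3)) = 2 - (-1 + T)*(T - 6) = 2 - (-1 + T)*(-6 + T))
(b(1, 9) + a(-15))² = (0 + (-4 - 1*(-15)² + 7*(-15)))² = (0 + (-4 - 1*225 - 105))² = (0 + (-4 - 225 - 105))² = (0 - 334)² = (-334)² = 111556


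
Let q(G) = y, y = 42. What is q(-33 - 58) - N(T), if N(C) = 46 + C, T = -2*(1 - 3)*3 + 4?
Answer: -20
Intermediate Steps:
q(G) = 42
T = 16 (T = -(-4)*3 + 4 = -2*(-6) + 4 = 12 + 4 = 16)
q(-33 - 58) - N(T) = 42 - (46 + 16) = 42 - 1*62 = 42 - 62 = -20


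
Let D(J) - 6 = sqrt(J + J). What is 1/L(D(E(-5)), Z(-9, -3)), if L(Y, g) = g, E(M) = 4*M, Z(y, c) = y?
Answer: -1/9 ≈ -0.11111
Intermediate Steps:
D(J) = 6 + sqrt(2)*sqrt(J) (D(J) = 6 + sqrt(J + J) = 6 + sqrt(2*J) = 6 + sqrt(2)*sqrt(J))
1/L(D(E(-5)), Z(-9, -3)) = 1/(-9) = -1/9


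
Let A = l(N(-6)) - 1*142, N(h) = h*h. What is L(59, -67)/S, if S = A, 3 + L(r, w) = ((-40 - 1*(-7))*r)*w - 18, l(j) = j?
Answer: -65214/53 ≈ -1230.5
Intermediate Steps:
N(h) = h²
A = -106 (A = (-6)² - 1*142 = 36 - 142 = -106)
L(r, w) = -21 - 33*r*w (L(r, w) = -3 + (((-40 - 1*(-7))*r)*w - 18) = -3 + (((-40 + 7)*r)*w - 18) = -3 + ((-33*r)*w - 18) = -3 + (-33*r*w - 18) = -3 + (-18 - 33*r*w) = -21 - 33*r*w)
S = -106
L(59, -67)/S = (-21 - 33*59*(-67))/(-106) = (-21 + 130449)*(-1/106) = 130428*(-1/106) = -65214/53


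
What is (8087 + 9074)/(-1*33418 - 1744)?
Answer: -17161/35162 ≈ -0.48806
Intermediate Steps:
(8087 + 9074)/(-1*33418 - 1744) = 17161/(-33418 - 1744) = 17161/(-35162) = 17161*(-1/35162) = -17161/35162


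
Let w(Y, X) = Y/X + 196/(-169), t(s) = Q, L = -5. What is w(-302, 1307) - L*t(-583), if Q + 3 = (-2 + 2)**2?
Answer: -3620455/220883 ≈ -16.391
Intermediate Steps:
Q = -3 (Q = -3 + (-2 + 2)**2 = -3 + 0**2 = -3 + 0 = -3)
t(s) = -3
w(Y, X) = -196/169 + Y/X (w(Y, X) = Y/X + 196*(-1/169) = Y/X - 196/169 = -196/169 + Y/X)
w(-302, 1307) - L*t(-583) = (-196/169 - 302/1307) - (-5)*(-3) = (-196/169 - 302*1/1307) - 1*15 = (-196/169 - 302/1307) - 15 = -307210/220883 - 15 = -3620455/220883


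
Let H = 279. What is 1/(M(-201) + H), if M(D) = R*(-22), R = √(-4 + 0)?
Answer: 279/79777 + 44*I/79777 ≈ 0.0034973 + 0.00055154*I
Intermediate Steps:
R = 2*I (R = √(-4) = 2*I ≈ 2.0*I)
M(D) = -44*I (M(D) = (2*I)*(-22) = -44*I)
1/(M(-201) + H) = 1/(-44*I + 279) = 1/(279 - 44*I) = (279 + 44*I)/79777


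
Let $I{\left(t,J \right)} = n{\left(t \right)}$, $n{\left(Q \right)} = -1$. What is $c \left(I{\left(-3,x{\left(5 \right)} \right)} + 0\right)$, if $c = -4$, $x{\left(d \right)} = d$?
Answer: $4$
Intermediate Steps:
$I{\left(t,J \right)} = -1$
$c \left(I{\left(-3,x{\left(5 \right)} \right)} + 0\right) = - 4 \left(-1 + 0\right) = \left(-4\right) \left(-1\right) = 4$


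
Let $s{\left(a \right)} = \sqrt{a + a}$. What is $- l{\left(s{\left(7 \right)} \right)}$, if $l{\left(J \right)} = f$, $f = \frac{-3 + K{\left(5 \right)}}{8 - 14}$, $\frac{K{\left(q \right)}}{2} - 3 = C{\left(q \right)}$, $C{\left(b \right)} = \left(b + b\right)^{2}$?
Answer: $\frac{203}{6} \approx 33.833$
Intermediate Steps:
$C{\left(b \right)} = 4 b^{2}$ ($C{\left(b \right)} = \left(2 b\right)^{2} = 4 b^{2}$)
$K{\left(q \right)} = 6 + 8 q^{2}$ ($K{\left(q \right)} = 6 + 2 \cdot 4 q^{2} = 6 + 8 q^{2}$)
$f = - \frac{203}{6}$ ($f = \frac{-3 + \left(6 + 8 \cdot 5^{2}\right)}{8 - 14} = \frac{-3 + \left(6 + 8 \cdot 25\right)}{-6} = \left(-3 + \left(6 + 200\right)\right) \left(- \frac{1}{6}\right) = \left(-3 + 206\right) \left(- \frac{1}{6}\right) = 203 \left(- \frac{1}{6}\right) = - \frac{203}{6} \approx -33.833$)
$s{\left(a \right)} = \sqrt{2} \sqrt{a}$ ($s{\left(a \right)} = \sqrt{2 a} = \sqrt{2} \sqrt{a}$)
$l{\left(J \right)} = - \frac{203}{6}$
$- l{\left(s{\left(7 \right)} \right)} = \left(-1\right) \left(- \frac{203}{6}\right) = \frac{203}{6}$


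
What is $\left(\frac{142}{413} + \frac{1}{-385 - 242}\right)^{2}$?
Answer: $\frac{7853681641}{67055620401} \approx 0.11712$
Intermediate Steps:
$\left(\frac{142}{413} + \frac{1}{-385 - 242}\right)^{2} = \left(142 \cdot \frac{1}{413} + \frac{1}{-627}\right)^{2} = \left(\frac{142}{413} - \frac{1}{627}\right)^{2} = \left(\frac{88621}{258951}\right)^{2} = \frac{7853681641}{67055620401}$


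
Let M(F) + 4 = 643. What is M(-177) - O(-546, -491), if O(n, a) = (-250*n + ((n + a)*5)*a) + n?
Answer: -2681150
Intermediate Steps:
M(F) = 639 (M(F) = -4 + 643 = 639)
O(n, a) = -249*n + a*(5*a + 5*n) (O(n, a) = (-250*n + ((a + n)*5)*a) + n = (-250*n + (5*a + 5*n)*a) + n = (-250*n + a*(5*a + 5*n)) + n = -249*n + a*(5*a + 5*n))
M(-177) - O(-546, -491) = 639 - (-249*(-546) + 5*(-491)² + 5*(-491)*(-546)) = 639 - (135954 + 5*241081 + 1340430) = 639 - (135954 + 1205405 + 1340430) = 639 - 1*2681789 = 639 - 2681789 = -2681150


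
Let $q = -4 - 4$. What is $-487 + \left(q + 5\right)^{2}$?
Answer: $-478$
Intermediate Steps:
$q = -8$ ($q = -4 - 4 = -8$)
$-487 + \left(q + 5\right)^{2} = -487 + \left(-8 + 5\right)^{2} = -487 + \left(-3\right)^{2} = -487 + 9 = -478$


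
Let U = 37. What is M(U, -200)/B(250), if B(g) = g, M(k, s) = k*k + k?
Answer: 703/125 ≈ 5.6240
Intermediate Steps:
M(k, s) = k + k² (M(k, s) = k² + k = k + k²)
M(U, -200)/B(250) = (37*(1 + 37))/250 = (37*38)*(1/250) = 1406*(1/250) = 703/125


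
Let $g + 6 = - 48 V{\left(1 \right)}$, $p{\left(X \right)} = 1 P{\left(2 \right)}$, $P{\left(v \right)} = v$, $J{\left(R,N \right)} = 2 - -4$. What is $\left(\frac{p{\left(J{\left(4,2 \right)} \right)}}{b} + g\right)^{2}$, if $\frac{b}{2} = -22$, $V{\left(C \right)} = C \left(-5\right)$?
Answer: $\frac{26491609}{484} \approx 54735.0$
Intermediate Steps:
$J{\left(R,N \right)} = 6$ ($J{\left(R,N \right)} = 2 + 4 = 6$)
$V{\left(C \right)} = - 5 C$
$b = -44$ ($b = 2 \left(-22\right) = -44$)
$p{\left(X \right)} = 2$ ($p{\left(X \right)} = 1 \cdot 2 = 2$)
$g = 234$ ($g = -6 - 48 \left(\left(-5\right) 1\right) = -6 - -240 = -6 + 240 = 234$)
$\left(\frac{p{\left(J{\left(4,2 \right)} \right)}}{b} + g\right)^{2} = \left(\frac{2}{-44} + 234\right)^{2} = \left(2 \left(- \frac{1}{44}\right) + 234\right)^{2} = \left(- \frac{1}{22} + 234\right)^{2} = \left(\frac{5147}{22}\right)^{2} = \frac{26491609}{484}$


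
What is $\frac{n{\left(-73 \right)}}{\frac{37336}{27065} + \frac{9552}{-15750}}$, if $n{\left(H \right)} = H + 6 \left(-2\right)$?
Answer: $- \frac{71045625}{646112} \approx -109.96$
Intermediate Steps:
$n{\left(H \right)} = -12 + H$ ($n{\left(H \right)} = H - 12 = -12 + H$)
$\frac{n{\left(-73 \right)}}{\frac{37336}{27065} + \frac{9552}{-15750}} = \frac{-12 - 73}{\frac{37336}{27065} + \frac{9552}{-15750}} = - \frac{85}{37336 \cdot \frac{1}{27065} + 9552 \left(- \frac{1}{15750}\right)} = - \frac{85}{\frac{37336}{27065} - \frac{1592}{2625}} = - \frac{85}{\frac{10983904}{14209125}} = \left(-85\right) \frac{14209125}{10983904} = - \frac{71045625}{646112}$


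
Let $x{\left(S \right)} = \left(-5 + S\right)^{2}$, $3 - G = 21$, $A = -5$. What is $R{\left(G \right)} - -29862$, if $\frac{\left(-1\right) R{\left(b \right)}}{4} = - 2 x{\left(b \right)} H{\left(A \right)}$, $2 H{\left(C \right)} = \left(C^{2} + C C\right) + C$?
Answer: $125082$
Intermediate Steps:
$G = -18$ ($G = 3 - 21 = -18$)
$H{\left(C \right)} = C^{2} + \frac{C}{2}$ ($H{\left(C \right)} = \frac{\left(C^{2} + C C\right) + C}{2} = \frac{\left(C^{2} + C^{2}\right) + C}{2} = \frac{2 C^{2} + C}{2} = \frac{C + 2 C^{2}}{2} = C^{2} + \frac{C}{2}$)
$R{\left(b \right)} = 180 \left(-5 + b\right)^{2}$ ($R{\left(b \right)} = - 4 - 2 \left(-5 + b\right)^{2} \left(- 5 \left(\frac{1}{2} - 5\right)\right) = - 4 - 2 \left(-5 + b\right)^{2} \left(\left(-5\right) \left(- \frac{9}{2}\right)\right) = - 4 - 2 \left(-5 + b\right)^{2} \cdot \frac{45}{2} = - 4 \left(- 45 \left(-5 + b\right)^{2}\right) = 180 \left(-5 + b\right)^{2}$)
$R{\left(G \right)} - -29862 = 180 \left(-5 - 18\right)^{2} - -29862 = 180 \left(-23\right)^{2} + 29862 = 180 \cdot 529 + 29862 = 95220 + 29862 = 125082$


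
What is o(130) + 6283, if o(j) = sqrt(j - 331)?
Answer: 6283 + I*sqrt(201) ≈ 6283.0 + 14.177*I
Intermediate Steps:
o(j) = sqrt(-331 + j)
o(130) + 6283 = sqrt(-331 + 130) + 6283 = sqrt(-201) + 6283 = I*sqrt(201) + 6283 = 6283 + I*sqrt(201)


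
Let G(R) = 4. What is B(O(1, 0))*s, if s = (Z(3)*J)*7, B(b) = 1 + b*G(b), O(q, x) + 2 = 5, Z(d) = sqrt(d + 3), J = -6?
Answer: -546*sqrt(6) ≈ -1337.4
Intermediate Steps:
Z(d) = sqrt(3 + d)
O(q, x) = 3 (O(q, x) = -2 + 5 = 3)
B(b) = 1 + 4*b (B(b) = 1 + b*4 = 1 + 4*b)
s = -42*sqrt(6) (s = (sqrt(3 + 3)*(-6))*7 = (sqrt(6)*(-6))*7 = -6*sqrt(6)*7 = -42*sqrt(6) ≈ -102.88)
B(O(1, 0))*s = (1 + 4*3)*(-42*sqrt(6)) = (1 + 12)*(-42*sqrt(6)) = 13*(-42*sqrt(6)) = -546*sqrt(6)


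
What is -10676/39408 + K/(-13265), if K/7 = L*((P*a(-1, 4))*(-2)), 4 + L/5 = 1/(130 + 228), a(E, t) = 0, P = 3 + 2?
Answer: -2669/9852 ≈ -0.27091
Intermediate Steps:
P = 5
L = -7155/358 (L = -20 + 5/(130 + 228) = -20 + 5/358 = -7155/358 ≈ -19.986)
K = 0 (K = 7*(-7155*5*0*(-2)/358) = 7*(-0*(-2)) = 7*(-7155/358*0) = 7*0 = 0)
-10676/39408 + K/(-13265) = -10676/39408 + 0/(-13265) = -10676*1/39408 + 0*(-1/13265) = -2669/9852 + 0 = -2669/9852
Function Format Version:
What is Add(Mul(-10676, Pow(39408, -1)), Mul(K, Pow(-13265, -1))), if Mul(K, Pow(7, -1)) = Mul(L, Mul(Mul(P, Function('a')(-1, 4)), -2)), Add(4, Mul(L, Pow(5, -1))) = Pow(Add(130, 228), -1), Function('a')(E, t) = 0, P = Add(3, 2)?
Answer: Rational(-2669, 9852) ≈ -0.27091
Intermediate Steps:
P = 5
L = Rational(-7155, 358) (L = Add(-20, Mul(5, Pow(Add(130, 228), -1))) = Add(-20, Mul(5, Pow(358, -1))) = Add(-20, Mul(5, Rational(1, 358))) = Add(-20, Rational(5, 358)) = Rational(-7155, 358) ≈ -19.986)
K = 0 (K = Mul(7, Mul(Rational(-7155, 358), Mul(Mul(5, 0), -2))) = Mul(7, Mul(Rational(-7155, 358), Mul(0, -2))) = Mul(7, Mul(Rational(-7155, 358), 0)) = Mul(7, 0) = 0)
Add(Mul(-10676, Pow(39408, -1)), Mul(K, Pow(-13265, -1))) = Add(Mul(-10676, Pow(39408, -1)), Mul(0, Pow(-13265, -1))) = Add(Mul(-10676, Rational(1, 39408)), Mul(0, Rational(-1, 13265))) = Add(Rational(-2669, 9852), 0) = Rational(-2669, 9852)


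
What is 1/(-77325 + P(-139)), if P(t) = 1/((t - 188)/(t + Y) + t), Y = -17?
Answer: -7119/550476727 ≈ -1.2932e-5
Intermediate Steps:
P(t) = 1/(t + (-188 + t)/(-17 + t)) (P(t) = 1/((t - 188)/(t - 17) + t) = 1/((-188 + t)/(-17 + t) + t) = 1/(t + (-188 + t)/(-17 + t)))
1/(-77325 + P(-139)) = 1/(-77325 + (-17 - 139)/(-188 + (-139)**2 - 16*(-139))) = 1/(-77325 - 156/(-188 + 19321 + 2224)) = 1/(-77325 - 156/21357) = 1/(-77325 + (1/21357)*(-156)) = 1/(-77325 - 52/7119) = 1/(-550476727/7119) = -7119/550476727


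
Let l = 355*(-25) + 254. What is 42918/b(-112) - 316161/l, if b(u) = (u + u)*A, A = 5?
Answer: -7947879/4827760 ≈ -1.6463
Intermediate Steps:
l = -8621 (l = -8875 + 254 = -8621)
b(u) = 10*u (b(u) = (u + u)*5 = (2*u)*5 = 10*u)
42918/b(-112) - 316161/l = 42918/((10*(-112))) - 316161/(-8621) = 42918/(-1120) - 316161*(-1/8621) = 42918*(-1/1120) + 316161/8621 = -21459/560 + 316161/8621 = -7947879/4827760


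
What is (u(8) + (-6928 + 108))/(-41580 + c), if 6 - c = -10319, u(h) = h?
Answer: 6812/31255 ≈ 0.21795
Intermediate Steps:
c = 10325 (c = 6 - 1*(-10319) = 6 + 10319 = 10325)
(u(8) + (-6928 + 108))/(-41580 + c) = (8 + (-6928 + 108))/(-41580 + 10325) = (8 - 6820)/(-31255) = -6812*(-1/31255) = 6812/31255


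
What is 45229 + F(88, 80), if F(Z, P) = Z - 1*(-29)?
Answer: 45346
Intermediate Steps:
F(Z, P) = 29 + Z (F(Z, P) = Z + 29 = 29 + Z)
45229 + F(88, 80) = 45229 + (29 + 88) = 45229 + 117 = 45346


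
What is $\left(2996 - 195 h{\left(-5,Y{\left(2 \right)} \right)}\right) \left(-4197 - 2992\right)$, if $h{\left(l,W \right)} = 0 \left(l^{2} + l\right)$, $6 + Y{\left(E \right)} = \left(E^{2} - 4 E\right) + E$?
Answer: $-21538244$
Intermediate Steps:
$Y{\left(E \right)} = -6 + E^{2} - 3 E$ ($Y{\left(E \right)} = -6 + \left(\left(E^{2} - 4 E\right) + E\right) = -6 + \left(E^{2} - 3 E\right) = -6 + E^{2} - 3 E$)
$h{\left(l,W \right)} = 0$ ($h{\left(l,W \right)} = 0 \left(l + l^{2}\right) = 0$)
$\left(2996 - 195 h{\left(-5,Y{\left(2 \right)} \right)}\right) \left(-4197 - 2992\right) = \left(2996 - 0\right) \left(-4197 - 2992\right) = \left(2996 + 0\right) \left(-7189\right) = 2996 \left(-7189\right) = -21538244$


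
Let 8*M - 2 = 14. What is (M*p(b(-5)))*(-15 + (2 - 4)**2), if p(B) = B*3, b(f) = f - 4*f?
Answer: -990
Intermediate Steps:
M = 2 (M = 1/4 + (1/8)*14 = 1/4 + 7/4 = 2)
b(f) = -3*f
p(B) = 3*B
(M*p(b(-5)))*(-15 + (2 - 4)**2) = (2*(3*(-3*(-5))))*(-15 + (2 - 4)**2) = (2*(3*15))*(-15 + (-2)**2) = (2*45)*(-15 + 4) = 90*(-11) = -990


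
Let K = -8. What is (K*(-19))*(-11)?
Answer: -1672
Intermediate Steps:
(K*(-19))*(-11) = -8*(-19)*(-11) = 152*(-11) = -1672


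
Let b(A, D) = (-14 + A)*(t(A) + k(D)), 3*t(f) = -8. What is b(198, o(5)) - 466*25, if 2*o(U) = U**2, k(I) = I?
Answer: -29522/3 ≈ -9840.7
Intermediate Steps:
t(f) = -8/3 (t(f) = (1/3)*(-8) = -8/3)
o(U) = U**2/2
b(A, D) = (-14 + A)*(-8/3 + D)
b(198, o(5)) - 466*25 = (112/3 - 7*5**2 - 8/3*198 + 198*((1/2)*5**2)) - 466*25 = (112/3 - 7*25 - 528 + 198*((1/2)*25)) - 11650 = (112/3 - 14*25/2 - 528 + 198*(25/2)) - 11650 = (112/3 - 175 - 528 + 2475) - 11650 = 5428/3 - 11650 = -29522/3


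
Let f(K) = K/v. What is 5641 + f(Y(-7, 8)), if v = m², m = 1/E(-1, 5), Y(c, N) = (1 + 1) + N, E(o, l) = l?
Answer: 5891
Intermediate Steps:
Y(c, N) = 2 + N
m = ⅕ (m = 1/5 = ⅕ ≈ 0.20000)
v = 1/25 (v = (⅕)² = 1/25 ≈ 0.040000)
f(K) = 25*K (f(K) = K/(1/25) = K*25 = 25*K)
5641 + f(Y(-7, 8)) = 5641 + 25*(2 + 8) = 5641 + 25*10 = 5641 + 250 = 5891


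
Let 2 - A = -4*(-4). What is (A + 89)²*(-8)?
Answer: -45000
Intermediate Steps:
A = -14 (A = 2 - (-4)*(-4) = 2 - 1*16 = 2 - 16 = -14)
(A + 89)²*(-8) = (-14 + 89)²*(-8) = 75²*(-8) = 5625*(-8) = -45000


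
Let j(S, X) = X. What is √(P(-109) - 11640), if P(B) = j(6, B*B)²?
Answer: √141146521 ≈ 11881.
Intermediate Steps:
P(B) = B⁴ (P(B) = (B*B)² = (B²)² = B⁴)
√(P(-109) - 11640) = √((-109)⁴ - 11640) = √(141158161 - 11640) = √141146521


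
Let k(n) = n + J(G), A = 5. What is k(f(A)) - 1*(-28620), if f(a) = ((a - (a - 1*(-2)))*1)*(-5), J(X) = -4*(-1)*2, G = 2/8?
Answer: 28638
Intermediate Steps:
G = ¼ (G = 2*(⅛) = ¼ ≈ 0.25000)
J(X) = 8 (J(X) = 4*2 = 8)
f(a) = 10 (f(a) = ((a - (a + 2))*1)*(-5) = ((a - (2 + a))*1)*(-5) = ((a + (-2 - a))*1)*(-5) = -2*1*(-5) = -2*(-5) = 10)
k(n) = 8 + n (k(n) = n + 8 = 8 + n)
k(f(A)) - 1*(-28620) = (8 + 10) - 1*(-28620) = 18 + 28620 = 28638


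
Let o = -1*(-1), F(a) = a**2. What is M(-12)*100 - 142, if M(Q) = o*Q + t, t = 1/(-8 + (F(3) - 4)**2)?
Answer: -22714/17 ≈ -1336.1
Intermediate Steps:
t = 1/17 (t = 1/(-8 + (3**2 - 4)**2) = 1/(-8 + (9 - 4)**2) = 1/(-8 + 5**2) = 1/(-8 + 25) = 1/17 ≈ 0.058824)
o = 1
M(Q) = 1/17 + Q (M(Q) = 1*Q + 1/17 = Q + 1/17 = 1/17 + Q)
M(-12)*100 - 142 = (1/17 - 12)*100 - 142 = -203/17*100 - 142 = -20300/17 - 142 = -22714/17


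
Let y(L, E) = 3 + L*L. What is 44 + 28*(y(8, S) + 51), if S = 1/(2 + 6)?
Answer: 3348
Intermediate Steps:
S = ⅛ (S = 1/8 = ⅛ ≈ 0.12500)
y(L, E) = 3 + L²
44 + 28*(y(8, S) + 51) = 44 + 28*((3 + 8²) + 51) = 44 + 28*((3 + 64) + 51) = 44 + 28*(67 + 51) = 44 + 28*118 = 44 + 3304 = 3348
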